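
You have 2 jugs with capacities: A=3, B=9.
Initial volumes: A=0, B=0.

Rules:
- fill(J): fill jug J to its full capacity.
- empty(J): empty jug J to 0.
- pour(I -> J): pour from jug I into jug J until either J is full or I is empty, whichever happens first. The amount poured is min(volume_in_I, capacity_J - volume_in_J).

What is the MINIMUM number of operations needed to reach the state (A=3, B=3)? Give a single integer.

BFS from (A=0, B=0). One shortest path:
  1. fill(A) -> (A=3 B=0)
  2. pour(A -> B) -> (A=0 B=3)
  3. fill(A) -> (A=3 B=3)
Reached target in 3 moves.

Answer: 3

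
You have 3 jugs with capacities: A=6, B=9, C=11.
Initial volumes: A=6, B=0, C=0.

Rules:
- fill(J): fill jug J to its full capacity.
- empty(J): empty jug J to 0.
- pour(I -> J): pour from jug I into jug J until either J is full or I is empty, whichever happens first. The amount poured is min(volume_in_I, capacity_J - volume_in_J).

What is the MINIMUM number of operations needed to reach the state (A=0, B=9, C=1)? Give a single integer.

BFS from (A=6, B=0, C=0). One shortest path:
  1. fill(B) -> (A=6 B=9 C=0)
  2. pour(A -> C) -> (A=0 B=9 C=6)
  3. fill(A) -> (A=6 B=9 C=6)
  4. pour(A -> C) -> (A=1 B=9 C=11)
  5. empty(C) -> (A=1 B=9 C=0)
  6. pour(A -> C) -> (A=0 B=9 C=1)
Reached target in 6 moves.

Answer: 6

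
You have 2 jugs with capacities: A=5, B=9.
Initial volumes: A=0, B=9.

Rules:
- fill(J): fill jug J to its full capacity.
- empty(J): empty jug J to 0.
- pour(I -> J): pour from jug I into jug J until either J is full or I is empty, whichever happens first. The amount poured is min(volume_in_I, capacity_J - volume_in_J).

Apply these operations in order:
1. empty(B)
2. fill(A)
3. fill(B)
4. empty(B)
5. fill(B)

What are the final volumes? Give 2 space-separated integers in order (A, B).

Step 1: empty(B) -> (A=0 B=0)
Step 2: fill(A) -> (A=5 B=0)
Step 3: fill(B) -> (A=5 B=9)
Step 4: empty(B) -> (A=5 B=0)
Step 5: fill(B) -> (A=5 B=9)

Answer: 5 9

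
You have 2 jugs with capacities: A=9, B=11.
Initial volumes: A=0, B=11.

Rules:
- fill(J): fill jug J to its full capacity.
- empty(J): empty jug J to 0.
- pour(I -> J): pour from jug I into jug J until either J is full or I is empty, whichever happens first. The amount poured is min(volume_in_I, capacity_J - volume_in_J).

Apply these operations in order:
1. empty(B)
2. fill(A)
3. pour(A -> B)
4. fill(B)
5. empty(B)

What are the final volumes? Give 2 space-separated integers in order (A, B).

Answer: 0 0

Derivation:
Step 1: empty(B) -> (A=0 B=0)
Step 2: fill(A) -> (A=9 B=0)
Step 3: pour(A -> B) -> (A=0 B=9)
Step 4: fill(B) -> (A=0 B=11)
Step 5: empty(B) -> (A=0 B=0)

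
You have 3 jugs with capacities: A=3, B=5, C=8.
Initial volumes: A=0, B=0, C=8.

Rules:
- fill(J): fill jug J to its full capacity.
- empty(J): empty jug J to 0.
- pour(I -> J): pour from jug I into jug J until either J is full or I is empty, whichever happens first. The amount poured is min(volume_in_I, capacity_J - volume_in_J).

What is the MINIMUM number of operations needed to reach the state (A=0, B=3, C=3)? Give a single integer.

BFS from (A=0, B=0, C=8). One shortest path:
  1. fill(A) -> (A=3 B=0 C=8)
  2. pour(C -> B) -> (A=3 B=5 C=3)
  3. empty(B) -> (A=3 B=0 C=3)
  4. pour(A -> B) -> (A=0 B=3 C=3)
Reached target in 4 moves.

Answer: 4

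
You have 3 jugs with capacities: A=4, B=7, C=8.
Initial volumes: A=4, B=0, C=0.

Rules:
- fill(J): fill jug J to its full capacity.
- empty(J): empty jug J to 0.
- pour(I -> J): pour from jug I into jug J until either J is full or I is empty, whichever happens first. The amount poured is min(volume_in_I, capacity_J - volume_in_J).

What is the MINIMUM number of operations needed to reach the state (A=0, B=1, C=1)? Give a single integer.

BFS from (A=4, B=0, C=0). One shortest path:
  1. fill(C) -> (A=4 B=0 C=8)
  2. pour(A -> B) -> (A=0 B=4 C=8)
  3. fill(A) -> (A=4 B=4 C=8)
  4. pour(A -> B) -> (A=1 B=7 C=8)
  5. empty(B) -> (A=1 B=0 C=8)
  6. pour(C -> B) -> (A=1 B=7 C=1)
  7. empty(B) -> (A=1 B=0 C=1)
  8. pour(A -> B) -> (A=0 B=1 C=1)
Reached target in 8 moves.

Answer: 8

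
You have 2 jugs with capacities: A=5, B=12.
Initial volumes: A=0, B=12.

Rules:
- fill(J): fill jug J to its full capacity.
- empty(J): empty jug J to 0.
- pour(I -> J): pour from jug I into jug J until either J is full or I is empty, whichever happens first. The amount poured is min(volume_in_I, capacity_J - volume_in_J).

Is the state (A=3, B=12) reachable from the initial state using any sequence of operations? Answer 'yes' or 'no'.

BFS from (A=0, B=12):
  1. fill(A) -> (A=5 B=12)
  2. empty(B) -> (A=5 B=0)
  3. pour(A -> B) -> (A=0 B=5)
  4. fill(A) -> (A=5 B=5)
  5. pour(A -> B) -> (A=0 B=10)
  6. fill(A) -> (A=5 B=10)
  7. pour(A -> B) -> (A=3 B=12)
Target reached → yes.

Answer: yes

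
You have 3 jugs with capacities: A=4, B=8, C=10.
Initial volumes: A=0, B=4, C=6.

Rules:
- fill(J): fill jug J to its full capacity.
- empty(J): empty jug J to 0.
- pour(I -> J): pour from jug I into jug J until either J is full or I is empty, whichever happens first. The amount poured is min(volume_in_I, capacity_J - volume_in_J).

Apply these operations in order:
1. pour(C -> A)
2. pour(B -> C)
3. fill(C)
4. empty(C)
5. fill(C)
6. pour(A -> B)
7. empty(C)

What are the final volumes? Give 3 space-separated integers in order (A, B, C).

Answer: 0 4 0

Derivation:
Step 1: pour(C -> A) -> (A=4 B=4 C=2)
Step 2: pour(B -> C) -> (A=4 B=0 C=6)
Step 3: fill(C) -> (A=4 B=0 C=10)
Step 4: empty(C) -> (A=4 B=0 C=0)
Step 5: fill(C) -> (A=4 B=0 C=10)
Step 6: pour(A -> B) -> (A=0 B=4 C=10)
Step 7: empty(C) -> (A=0 B=4 C=0)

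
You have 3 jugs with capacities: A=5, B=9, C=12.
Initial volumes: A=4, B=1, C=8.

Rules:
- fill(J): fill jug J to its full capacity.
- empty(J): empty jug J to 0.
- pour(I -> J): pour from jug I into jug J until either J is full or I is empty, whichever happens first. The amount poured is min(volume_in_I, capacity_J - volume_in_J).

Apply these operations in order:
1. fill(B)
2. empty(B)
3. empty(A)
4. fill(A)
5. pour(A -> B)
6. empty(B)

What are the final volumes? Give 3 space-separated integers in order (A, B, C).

Step 1: fill(B) -> (A=4 B=9 C=8)
Step 2: empty(B) -> (A=4 B=0 C=8)
Step 3: empty(A) -> (A=0 B=0 C=8)
Step 4: fill(A) -> (A=5 B=0 C=8)
Step 5: pour(A -> B) -> (A=0 B=5 C=8)
Step 6: empty(B) -> (A=0 B=0 C=8)

Answer: 0 0 8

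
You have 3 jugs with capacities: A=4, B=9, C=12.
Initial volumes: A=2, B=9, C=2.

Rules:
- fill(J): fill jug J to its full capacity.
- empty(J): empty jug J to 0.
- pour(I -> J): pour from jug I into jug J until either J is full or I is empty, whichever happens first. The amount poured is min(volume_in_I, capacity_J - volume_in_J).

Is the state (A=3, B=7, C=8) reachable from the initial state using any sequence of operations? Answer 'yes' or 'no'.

Answer: no

Derivation:
BFS explored all 386 reachable states.
Reachable set includes: (0,0,0), (0,0,1), (0,0,2), (0,0,3), (0,0,4), (0,0,5), (0,0,6), (0,0,7), (0,0,8), (0,0,9), (0,0,10), (0,0,11) ...
Target (A=3, B=7, C=8) not in reachable set → no.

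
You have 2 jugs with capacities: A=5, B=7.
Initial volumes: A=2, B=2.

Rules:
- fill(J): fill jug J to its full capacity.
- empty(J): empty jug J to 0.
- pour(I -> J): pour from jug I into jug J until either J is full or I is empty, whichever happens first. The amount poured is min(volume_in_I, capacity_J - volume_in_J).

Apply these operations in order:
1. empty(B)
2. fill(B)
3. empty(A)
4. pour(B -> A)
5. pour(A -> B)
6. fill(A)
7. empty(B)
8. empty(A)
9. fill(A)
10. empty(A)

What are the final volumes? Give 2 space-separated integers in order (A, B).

Answer: 0 0

Derivation:
Step 1: empty(B) -> (A=2 B=0)
Step 2: fill(B) -> (A=2 B=7)
Step 3: empty(A) -> (A=0 B=7)
Step 4: pour(B -> A) -> (A=5 B=2)
Step 5: pour(A -> B) -> (A=0 B=7)
Step 6: fill(A) -> (A=5 B=7)
Step 7: empty(B) -> (A=5 B=0)
Step 8: empty(A) -> (A=0 B=0)
Step 9: fill(A) -> (A=5 B=0)
Step 10: empty(A) -> (A=0 B=0)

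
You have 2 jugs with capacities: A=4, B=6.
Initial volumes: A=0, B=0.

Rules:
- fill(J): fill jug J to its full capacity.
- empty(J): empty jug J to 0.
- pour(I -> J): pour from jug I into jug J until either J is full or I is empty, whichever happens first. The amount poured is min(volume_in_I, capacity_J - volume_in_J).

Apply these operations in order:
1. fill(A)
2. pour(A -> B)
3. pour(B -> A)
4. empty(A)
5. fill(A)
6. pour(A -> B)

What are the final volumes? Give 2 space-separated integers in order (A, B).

Step 1: fill(A) -> (A=4 B=0)
Step 2: pour(A -> B) -> (A=0 B=4)
Step 3: pour(B -> A) -> (A=4 B=0)
Step 4: empty(A) -> (A=0 B=0)
Step 5: fill(A) -> (A=4 B=0)
Step 6: pour(A -> B) -> (A=0 B=4)

Answer: 0 4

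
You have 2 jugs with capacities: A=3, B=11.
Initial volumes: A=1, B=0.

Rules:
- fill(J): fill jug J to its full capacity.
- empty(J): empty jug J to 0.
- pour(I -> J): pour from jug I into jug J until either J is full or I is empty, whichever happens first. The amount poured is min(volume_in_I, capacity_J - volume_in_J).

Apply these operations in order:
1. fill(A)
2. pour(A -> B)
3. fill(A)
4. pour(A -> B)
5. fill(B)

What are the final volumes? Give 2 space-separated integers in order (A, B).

Step 1: fill(A) -> (A=3 B=0)
Step 2: pour(A -> B) -> (A=0 B=3)
Step 3: fill(A) -> (A=3 B=3)
Step 4: pour(A -> B) -> (A=0 B=6)
Step 5: fill(B) -> (A=0 B=11)

Answer: 0 11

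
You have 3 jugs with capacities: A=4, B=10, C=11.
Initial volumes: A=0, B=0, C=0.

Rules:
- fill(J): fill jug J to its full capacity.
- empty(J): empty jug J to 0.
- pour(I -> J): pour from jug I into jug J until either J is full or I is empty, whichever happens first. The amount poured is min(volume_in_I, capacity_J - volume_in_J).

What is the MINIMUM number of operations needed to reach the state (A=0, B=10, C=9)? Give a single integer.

BFS from (A=0, B=0, C=0). One shortest path:
  1. fill(A) -> (A=4 B=0 C=0)
  2. fill(C) -> (A=4 B=0 C=11)
  3. pour(A -> B) -> (A=0 B=4 C=11)
  4. fill(A) -> (A=4 B=4 C=11)
  5. pour(A -> B) -> (A=0 B=8 C=11)
  6. pour(C -> B) -> (A=0 B=10 C=9)
Reached target in 6 moves.

Answer: 6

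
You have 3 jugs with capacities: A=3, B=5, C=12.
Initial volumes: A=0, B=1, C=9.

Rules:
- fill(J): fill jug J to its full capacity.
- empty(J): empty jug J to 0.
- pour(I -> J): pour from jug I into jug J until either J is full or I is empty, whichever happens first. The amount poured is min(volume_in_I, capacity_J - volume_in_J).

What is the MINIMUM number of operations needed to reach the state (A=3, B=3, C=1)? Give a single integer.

Answer: 5

Derivation:
BFS from (A=0, B=1, C=9). One shortest path:
  1. fill(A) -> (A=3 B=1 C=9)
  2. empty(C) -> (A=3 B=1 C=0)
  3. pour(B -> C) -> (A=3 B=0 C=1)
  4. pour(A -> B) -> (A=0 B=3 C=1)
  5. fill(A) -> (A=3 B=3 C=1)
Reached target in 5 moves.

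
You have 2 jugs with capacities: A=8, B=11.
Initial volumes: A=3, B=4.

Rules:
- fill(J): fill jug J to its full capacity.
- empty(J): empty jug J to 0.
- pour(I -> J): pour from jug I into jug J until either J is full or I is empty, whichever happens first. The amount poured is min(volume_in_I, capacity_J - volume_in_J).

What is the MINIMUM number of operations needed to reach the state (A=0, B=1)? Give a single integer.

Answer: 4

Derivation:
BFS from (A=3, B=4). One shortest path:
  1. fill(A) -> (A=8 B=4)
  2. pour(A -> B) -> (A=1 B=11)
  3. empty(B) -> (A=1 B=0)
  4. pour(A -> B) -> (A=0 B=1)
Reached target in 4 moves.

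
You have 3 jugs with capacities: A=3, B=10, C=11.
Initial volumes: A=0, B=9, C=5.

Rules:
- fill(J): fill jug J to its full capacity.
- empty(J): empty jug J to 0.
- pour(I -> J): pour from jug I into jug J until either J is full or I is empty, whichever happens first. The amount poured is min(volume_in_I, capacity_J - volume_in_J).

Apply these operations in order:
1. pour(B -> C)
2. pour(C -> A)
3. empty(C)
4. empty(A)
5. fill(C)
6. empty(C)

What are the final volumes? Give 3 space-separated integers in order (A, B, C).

Answer: 0 3 0

Derivation:
Step 1: pour(B -> C) -> (A=0 B=3 C=11)
Step 2: pour(C -> A) -> (A=3 B=3 C=8)
Step 3: empty(C) -> (A=3 B=3 C=0)
Step 4: empty(A) -> (A=0 B=3 C=0)
Step 5: fill(C) -> (A=0 B=3 C=11)
Step 6: empty(C) -> (A=0 B=3 C=0)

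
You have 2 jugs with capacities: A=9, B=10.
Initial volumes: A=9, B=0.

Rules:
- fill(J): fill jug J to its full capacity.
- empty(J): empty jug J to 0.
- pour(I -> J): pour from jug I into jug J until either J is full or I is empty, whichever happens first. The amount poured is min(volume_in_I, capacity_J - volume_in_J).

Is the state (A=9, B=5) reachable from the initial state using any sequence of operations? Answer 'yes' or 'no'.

Answer: yes

Derivation:
BFS from (A=9, B=0):
  1. pour(A -> B) -> (A=0 B=9)
  2. fill(A) -> (A=9 B=9)
  3. pour(A -> B) -> (A=8 B=10)
  4. empty(B) -> (A=8 B=0)
  5. pour(A -> B) -> (A=0 B=8)
  6. fill(A) -> (A=9 B=8)
  7. pour(A -> B) -> (A=7 B=10)
  8. empty(B) -> (A=7 B=0)
  9. pour(A -> B) -> (A=0 B=7)
  10. fill(A) -> (A=9 B=7)
  11. pour(A -> B) -> (A=6 B=10)
  12. empty(B) -> (A=6 B=0)
  13. pour(A -> B) -> (A=0 B=6)
  14. fill(A) -> (A=9 B=6)
  15. pour(A -> B) -> (A=5 B=10)
  16. empty(B) -> (A=5 B=0)
  17. pour(A -> B) -> (A=0 B=5)
  18. fill(A) -> (A=9 B=5)
Target reached → yes.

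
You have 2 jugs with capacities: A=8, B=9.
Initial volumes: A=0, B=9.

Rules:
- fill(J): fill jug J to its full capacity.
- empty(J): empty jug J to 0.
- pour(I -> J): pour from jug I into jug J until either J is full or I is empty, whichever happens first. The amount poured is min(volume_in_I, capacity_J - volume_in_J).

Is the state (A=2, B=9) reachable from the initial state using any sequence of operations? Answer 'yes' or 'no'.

BFS from (A=0, B=9):
  1. pour(B -> A) -> (A=8 B=1)
  2. empty(A) -> (A=0 B=1)
  3. pour(B -> A) -> (A=1 B=0)
  4. fill(B) -> (A=1 B=9)
  5. pour(B -> A) -> (A=8 B=2)
  6. empty(A) -> (A=0 B=2)
  7. pour(B -> A) -> (A=2 B=0)
  8. fill(B) -> (A=2 B=9)
Target reached → yes.

Answer: yes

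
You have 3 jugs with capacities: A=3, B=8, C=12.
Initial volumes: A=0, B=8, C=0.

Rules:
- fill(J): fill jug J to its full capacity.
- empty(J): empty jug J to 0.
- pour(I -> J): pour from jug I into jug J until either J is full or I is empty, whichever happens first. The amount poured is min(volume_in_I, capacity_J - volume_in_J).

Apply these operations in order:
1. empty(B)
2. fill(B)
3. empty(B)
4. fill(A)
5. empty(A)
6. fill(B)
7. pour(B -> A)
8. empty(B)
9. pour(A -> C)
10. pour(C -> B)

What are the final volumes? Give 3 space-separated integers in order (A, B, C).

Step 1: empty(B) -> (A=0 B=0 C=0)
Step 2: fill(B) -> (A=0 B=8 C=0)
Step 3: empty(B) -> (A=0 B=0 C=0)
Step 4: fill(A) -> (A=3 B=0 C=0)
Step 5: empty(A) -> (A=0 B=0 C=0)
Step 6: fill(B) -> (A=0 B=8 C=0)
Step 7: pour(B -> A) -> (A=3 B=5 C=0)
Step 8: empty(B) -> (A=3 B=0 C=0)
Step 9: pour(A -> C) -> (A=0 B=0 C=3)
Step 10: pour(C -> B) -> (A=0 B=3 C=0)

Answer: 0 3 0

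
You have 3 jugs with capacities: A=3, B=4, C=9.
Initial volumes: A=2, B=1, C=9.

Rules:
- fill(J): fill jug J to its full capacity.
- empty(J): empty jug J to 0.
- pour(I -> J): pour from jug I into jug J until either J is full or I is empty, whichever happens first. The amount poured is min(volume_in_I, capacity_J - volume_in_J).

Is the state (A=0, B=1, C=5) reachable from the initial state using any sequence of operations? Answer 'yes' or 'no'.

BFS from (A=2, B=1, C=9):
  1. empty(C) -> (A=2 B=1 C=0)
  2. pour(A -> C) -> (A=0 B=1 C=2)
  3. fill(A) -> (A=3 B=1 C=2)
  4. pour(A -> C) -> (A=0 B=1 C=5)
Target reached → yes.

Answer: yes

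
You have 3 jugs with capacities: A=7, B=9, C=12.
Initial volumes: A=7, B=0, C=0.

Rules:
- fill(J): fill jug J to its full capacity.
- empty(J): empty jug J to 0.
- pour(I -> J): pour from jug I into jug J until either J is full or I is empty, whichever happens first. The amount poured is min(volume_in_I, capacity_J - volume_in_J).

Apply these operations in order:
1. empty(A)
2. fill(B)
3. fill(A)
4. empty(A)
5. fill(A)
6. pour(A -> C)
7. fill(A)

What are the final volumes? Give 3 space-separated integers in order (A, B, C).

Answer: 7 9 7

Derivation:
Step 1: empty(A) -> (A=0 B=0 C=0)
Step 2: fill(B) -> (A=0 B=9 C=0)
Step 3: fill(A) -> (A=7 B=9 C=0)
Step 4: empty(A) -> (A=0 B=9 C=0)
Step 5: fill(A) -> (A=7 B=9 C=0)
Step 6: pour(A -> C) -> (A=0 B=9 C=7)
Step 7: fill(A) -> (A=7 B=9 C=7)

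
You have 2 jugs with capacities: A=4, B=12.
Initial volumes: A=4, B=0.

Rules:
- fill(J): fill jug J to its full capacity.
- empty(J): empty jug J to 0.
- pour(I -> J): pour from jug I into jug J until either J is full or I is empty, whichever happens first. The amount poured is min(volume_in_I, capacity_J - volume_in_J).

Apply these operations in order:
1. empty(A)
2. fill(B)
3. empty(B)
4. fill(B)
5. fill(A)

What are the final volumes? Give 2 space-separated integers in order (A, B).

Answer: 4 12

Derivation:
Step 1: empty(A) -> (A=0 B=0)
Step 2: fill(B) -> (A=0 B=12)
Step 3: empty(B) -> (A=0 B=0)
Step 4: fill(B) -> (A=0 B=12)
Step 5: fill(A) -> (A=4 B=12)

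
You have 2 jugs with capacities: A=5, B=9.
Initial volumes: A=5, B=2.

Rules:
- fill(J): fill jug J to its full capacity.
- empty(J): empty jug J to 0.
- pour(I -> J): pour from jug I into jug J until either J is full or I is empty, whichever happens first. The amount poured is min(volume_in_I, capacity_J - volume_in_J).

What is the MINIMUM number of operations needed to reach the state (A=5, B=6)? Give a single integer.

Answer: 4

Derivation:
BFS from (A=5, B=2). One shortest path:
  1. empty(A) -> (A=0 B=2)
  2. pour(B -> A) -> (A=2 B=0)
  3. fill(B) -> (A=2 B=9)
  4. pour(B -> A) -> (A=5 B=6)
Reached target in 4 moves.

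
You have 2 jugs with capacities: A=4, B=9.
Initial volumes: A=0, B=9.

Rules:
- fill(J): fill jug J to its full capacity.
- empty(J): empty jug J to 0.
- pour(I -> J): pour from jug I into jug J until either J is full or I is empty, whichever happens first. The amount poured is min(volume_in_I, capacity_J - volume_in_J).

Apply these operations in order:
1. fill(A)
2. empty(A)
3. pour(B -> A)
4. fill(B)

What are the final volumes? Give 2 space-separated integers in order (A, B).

Answer: 4 9

Derivation:
Step 1: fill(A) -> (A=4 B=9)
Step 2: empty(A) -> (A=0 B=9)
Step 3: pour(B -> A) -> (A=4 B=5)
Step 4: fill(B) -> (A=4 B=9)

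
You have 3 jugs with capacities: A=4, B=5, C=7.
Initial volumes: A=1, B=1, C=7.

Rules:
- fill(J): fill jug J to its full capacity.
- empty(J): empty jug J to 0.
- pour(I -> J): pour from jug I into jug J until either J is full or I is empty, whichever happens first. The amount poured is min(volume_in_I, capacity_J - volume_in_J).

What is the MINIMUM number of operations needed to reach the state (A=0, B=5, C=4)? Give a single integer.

Answer: 2

Derivation:
BFS from (A=1, B=1, C=7). One shortest path:
  1. pour(A -> B) -> (A=0 B=2 C=7)
  2. pour(C -> B) -> (A=0 B=5 C=4)
Reached target in 2 moves.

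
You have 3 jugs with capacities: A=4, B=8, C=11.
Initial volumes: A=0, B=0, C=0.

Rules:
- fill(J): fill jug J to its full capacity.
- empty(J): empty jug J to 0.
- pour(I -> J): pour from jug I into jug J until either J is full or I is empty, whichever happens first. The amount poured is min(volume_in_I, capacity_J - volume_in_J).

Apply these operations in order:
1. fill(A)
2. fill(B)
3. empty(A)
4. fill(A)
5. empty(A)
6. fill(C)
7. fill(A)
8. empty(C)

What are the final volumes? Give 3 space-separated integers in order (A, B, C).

Answer: 4 8 0

Derivation:
Step 1: fill(A) -> (A=4 B=0 C=0)
Step 2: fill(B) -> (A=4 B=8 C=0)
Step 3: empty(A) -> (A=0 B=8 C=0)
Step 4: fill(A) -> (A=4 B=8 C=0)
Step 5: empty(A) -> (A=0 B=8 C=0)
Step 6: fill(C) -> (A=0 B=8 C=11)
Step 7: fill(A) -> (A=4 B=8 C=11)
Step 8: empty(C) -> (A=4 B=8 C=0)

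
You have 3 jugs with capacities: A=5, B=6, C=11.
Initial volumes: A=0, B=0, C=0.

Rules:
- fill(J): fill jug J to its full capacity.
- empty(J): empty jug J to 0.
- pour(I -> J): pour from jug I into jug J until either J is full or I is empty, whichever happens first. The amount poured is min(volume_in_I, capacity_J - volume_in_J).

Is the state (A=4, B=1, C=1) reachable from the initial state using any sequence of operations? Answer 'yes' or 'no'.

Answer: no

Derivation:
BFS explored all 304 reachable states.
Reachable set includes: (0,0,0), (0,0,1), (0,0,2), (0,0,3), (0,0,4), (0,0,5), (0,0,6), (0,0,7), (0,0,8), (0,0,9), (0,0,10), (0,0,11) ...
Target (A=4, B=1, C=1) not in reachable set → no.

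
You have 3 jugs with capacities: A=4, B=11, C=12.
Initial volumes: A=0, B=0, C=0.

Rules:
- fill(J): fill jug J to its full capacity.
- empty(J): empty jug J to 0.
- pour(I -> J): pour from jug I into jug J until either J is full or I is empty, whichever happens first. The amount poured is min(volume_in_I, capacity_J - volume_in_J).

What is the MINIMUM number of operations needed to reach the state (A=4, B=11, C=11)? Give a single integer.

BFS from (A=0, B=0, C=0). One shortest path:
  1. fill(A) -> (A=4 B=0 C=0)
  2. fill(B) -> (A=4 B=11 C=0)
  3. pour(B -> C) -> (A=4 B=0 C=11)
  4. fill(B) -> (A=4 B=11 C=11)
Reached target in 4 moves.

Answer: 4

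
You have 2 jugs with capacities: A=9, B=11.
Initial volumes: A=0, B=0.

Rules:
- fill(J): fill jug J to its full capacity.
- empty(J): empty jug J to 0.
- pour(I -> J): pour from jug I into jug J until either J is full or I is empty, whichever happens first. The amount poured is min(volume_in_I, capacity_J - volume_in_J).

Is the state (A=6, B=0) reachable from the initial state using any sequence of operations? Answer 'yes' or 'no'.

BFS from (A=0, B=0):
  1. fill(B) -> (A=0 B=11)
  2. pour(B -> A) -> (A=9 B=2)
  3. empty(A) -> (A=0 B=2)
  4. pour(B -> A) -> (A=2 B=0)
  5. fill(B) -> (A=2 B=11)
  6. pour(B -> A) -> (A=9 B=4)
  7. empty(A) -> (A=0 B=4)
  8. pour(B -> A) -> (A=4 B=0)
  9. fill(B) -> (A=4 B=11)
  10. pour(B -> A) -> (A=9 B=6)
  11. empty(A) -> (A=0 B=6)
  12. pour(B -> A) -> (A=6 B=0)
Target reached → yes.

Answer: yes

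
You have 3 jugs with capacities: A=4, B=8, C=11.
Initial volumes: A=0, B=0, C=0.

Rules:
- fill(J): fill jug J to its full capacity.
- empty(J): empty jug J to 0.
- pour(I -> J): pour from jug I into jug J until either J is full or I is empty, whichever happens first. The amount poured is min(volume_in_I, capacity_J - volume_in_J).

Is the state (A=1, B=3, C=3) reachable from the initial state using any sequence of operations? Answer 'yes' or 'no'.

Answer: no

Derivation:
BFS explored all 330 reachable states.
Reachable set includes: (0,0,0), (0,0,1), (0,0,2), (0,0,3), (0,0,4), (0,0,5), (0,0,6), (0,0,7), (0,0,8), (0,0,9), (0,0,10), (0,0,11) ...
Target (A=1, B=3, C=3) not in reachable set → no.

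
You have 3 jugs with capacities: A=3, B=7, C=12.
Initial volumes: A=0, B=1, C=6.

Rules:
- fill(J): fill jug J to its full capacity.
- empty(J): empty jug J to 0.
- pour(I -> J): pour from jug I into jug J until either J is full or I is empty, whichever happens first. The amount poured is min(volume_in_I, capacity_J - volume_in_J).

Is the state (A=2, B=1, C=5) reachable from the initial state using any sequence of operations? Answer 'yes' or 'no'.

BFS explored all 284 reachable states.
Reachable set includes: (0,0,0), (0,0,1), (0,0,2), (0,0,3), (0,0,4), (0,0,5), (0,0,6), (0,0,7), (0,0,8), (0,0,9), (0,0,10), (0,0,11) ...
Target (A=2, B=1, C=5) not in reachable set → no.

Answer: no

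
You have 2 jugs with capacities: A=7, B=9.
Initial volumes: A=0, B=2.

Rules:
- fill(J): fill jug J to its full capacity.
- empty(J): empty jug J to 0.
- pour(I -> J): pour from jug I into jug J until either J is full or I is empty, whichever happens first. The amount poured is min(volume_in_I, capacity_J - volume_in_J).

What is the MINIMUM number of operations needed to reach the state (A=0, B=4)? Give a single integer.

Answer: 4

Derivation:
BFS from (A=0, B=2). One shortest path:
  1. pour(B -> A) -> (A=2 B=0)
  2. fill(B) -> (A=2 B=9)
  3. pour(B -> A) -> (A=7 B=4)
  4. empty(A) -> (A=0 B=4)
Reached target in 4 moves.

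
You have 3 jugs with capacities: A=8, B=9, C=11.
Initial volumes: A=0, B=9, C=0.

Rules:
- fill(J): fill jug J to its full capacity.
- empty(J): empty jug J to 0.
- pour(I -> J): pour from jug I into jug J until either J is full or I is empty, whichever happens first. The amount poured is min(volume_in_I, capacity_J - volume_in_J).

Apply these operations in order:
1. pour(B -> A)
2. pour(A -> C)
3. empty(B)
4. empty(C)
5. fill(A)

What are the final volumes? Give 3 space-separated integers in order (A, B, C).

Step 1: pour(B -> A) -> (A=8 B=1 C=0)
Step 2: pour(A -> C) -> (A=0 B=1 C=8)
Step 3: empty(B) -> (A=0 B=0 C=8)
Step 4: empty(C) -> (A=0 B=0 C=0)
Step 5: fill(A) -> (A=8 B=0 C=0)

Answer: 8 0 0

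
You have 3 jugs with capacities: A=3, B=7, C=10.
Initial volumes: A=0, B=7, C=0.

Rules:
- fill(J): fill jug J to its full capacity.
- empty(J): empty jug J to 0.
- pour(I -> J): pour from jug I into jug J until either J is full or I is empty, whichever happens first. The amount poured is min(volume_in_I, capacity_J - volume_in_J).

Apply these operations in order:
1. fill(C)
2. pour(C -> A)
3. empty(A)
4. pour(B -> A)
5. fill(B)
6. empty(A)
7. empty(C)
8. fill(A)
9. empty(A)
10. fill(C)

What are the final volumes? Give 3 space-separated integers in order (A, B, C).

Answer: 0 7 10

Derivation:
Step 1: fill(C) -> (A=0 B=7 C=10)
Step 2: pour(C -> A) -> (A=3 B=7 C=7)
Step 3: empty(A) -> (A=0 B=7 C=7)
Step 4: pour(B -> A) -> (A=3 B=4 C=7)
Step 5: fill(B) -> (A=3 B=7 C=7)
Step 6: empty(A) -> (A=0 B=7 C=7)
Step 7: empty(C) -> (A=0 B=7 C=0)
Step 8: fill(A) -> (A=3 B=7 C=0)
Step 9: empty(A) -> (A=0 B=7 C=0)
Step 10: fill(C) -> (A=0 B=7 C=10)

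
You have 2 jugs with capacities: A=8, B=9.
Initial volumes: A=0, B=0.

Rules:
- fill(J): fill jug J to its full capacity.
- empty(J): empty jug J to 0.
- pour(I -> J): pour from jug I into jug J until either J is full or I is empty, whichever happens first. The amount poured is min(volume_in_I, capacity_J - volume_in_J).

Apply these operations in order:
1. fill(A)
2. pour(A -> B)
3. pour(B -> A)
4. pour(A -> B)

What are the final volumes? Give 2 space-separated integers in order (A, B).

Answer: 0 8

Derivation:
Step 1: fill(A) -> (A=8 B=0)
Step 2: pour(A -> B) -> (A=0 B=8)
Step 3: pour(B -> A) -> (A=8 B=0)
Step 4: pour(A -> B) -> (A=0 B=8)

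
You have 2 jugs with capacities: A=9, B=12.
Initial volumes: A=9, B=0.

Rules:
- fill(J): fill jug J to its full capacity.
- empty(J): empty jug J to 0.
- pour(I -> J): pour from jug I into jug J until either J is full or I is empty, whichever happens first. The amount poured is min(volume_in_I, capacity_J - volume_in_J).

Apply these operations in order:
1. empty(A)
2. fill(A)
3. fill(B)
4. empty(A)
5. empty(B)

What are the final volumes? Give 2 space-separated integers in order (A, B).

Step 1: empty(A) -> (A=0 B=0)
Step 2: fill(A) -> (A=9 B=0)
Step 3: fill(B) -> (A=9 B=12)
Step 4: empty(A) -> (A=0 B=12)
Step 5: empty(B) -> (A=0 B=0)

Answer: 0 0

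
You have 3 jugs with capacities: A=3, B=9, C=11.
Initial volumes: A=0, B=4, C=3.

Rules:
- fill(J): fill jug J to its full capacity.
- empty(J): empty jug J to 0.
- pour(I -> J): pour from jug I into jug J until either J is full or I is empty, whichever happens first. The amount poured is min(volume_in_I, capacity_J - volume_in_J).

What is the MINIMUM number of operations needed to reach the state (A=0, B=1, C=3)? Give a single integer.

Answer: 2

Derivation:
BFS from (A=0, B=4, C=3). One shortest path:
  1. pour(B -> A) -> (A=3 B=1 C=3)
  2. empty(A) -> (A=0 B=1 C=3)
Reached target in 2 moves.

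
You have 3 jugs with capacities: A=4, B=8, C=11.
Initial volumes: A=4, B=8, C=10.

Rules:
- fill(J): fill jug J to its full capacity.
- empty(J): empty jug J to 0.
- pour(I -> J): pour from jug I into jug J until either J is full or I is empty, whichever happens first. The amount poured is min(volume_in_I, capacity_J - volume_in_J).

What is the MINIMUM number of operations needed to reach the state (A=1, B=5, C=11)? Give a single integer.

Answer: 8

Derivation:
BFS from (A=4, B=8, C=10). One shortest path:
  1. empty(C) -> (A=4 B=8 C=0)
  2. pour(B -> C) -> (A=4 B=0 C=8)
  3. fill(B) -> (A=4 B=8 C=8)
  4. pour(A -> C) -> (A=1 B=8 C=11)
  5. empty(C) -> (A=1 B=8 C=0)
  6. pour(B -> C) -> (A=1 B=0 C=8)
  7. fill(B) -> (A=1 B=8 C=8)
  8. pour(B -> C) -> (A=1 B=5 C=11)
Reached target in 8 moves.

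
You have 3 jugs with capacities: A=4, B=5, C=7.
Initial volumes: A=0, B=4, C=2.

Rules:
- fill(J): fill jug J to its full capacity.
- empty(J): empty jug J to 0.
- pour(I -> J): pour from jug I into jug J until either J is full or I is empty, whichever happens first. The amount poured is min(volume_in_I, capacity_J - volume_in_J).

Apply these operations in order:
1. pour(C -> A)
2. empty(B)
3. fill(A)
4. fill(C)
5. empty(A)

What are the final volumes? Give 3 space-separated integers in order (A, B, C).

Answer: 0 0 7

Derivation:
Step 1: pour(C -> A) -> (A=2 B=4 C=0)
Step 2: empty(B) -> (A=2 B=0 C=0)
Step 3: fill(A) -> (A=4 B=0 C=0)
Step 4: fill(C) -> (A=4 B=0 C=7)
Step 5: empty(A) -> (A=0 B=0 C=7)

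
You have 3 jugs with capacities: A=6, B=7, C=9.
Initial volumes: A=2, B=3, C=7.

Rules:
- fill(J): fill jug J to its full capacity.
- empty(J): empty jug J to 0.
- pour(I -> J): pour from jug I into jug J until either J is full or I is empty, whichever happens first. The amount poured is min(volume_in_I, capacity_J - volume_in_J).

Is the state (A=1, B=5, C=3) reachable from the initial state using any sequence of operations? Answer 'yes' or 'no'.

BFS explored all 321 reachable states.
Reachable set includes: (0,0,0), (0,0,1), (0,0,2), (0,0,3), (0,0,4), (0,0,5), (0,0,6), (0,0,7), (0,0,8), (0,0,9), (0,1,0), (0,1,1) ...
Target (A=1, B=5, C=3) not in reachable set → no.

Answer: no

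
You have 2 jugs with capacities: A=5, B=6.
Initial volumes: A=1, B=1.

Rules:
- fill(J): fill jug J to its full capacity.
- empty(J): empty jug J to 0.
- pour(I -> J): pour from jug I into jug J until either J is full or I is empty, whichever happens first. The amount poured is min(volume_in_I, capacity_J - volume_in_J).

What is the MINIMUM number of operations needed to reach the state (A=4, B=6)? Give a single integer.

Answer: 5

Derivation:
BFS from (A=1, B=1). One shortest path:
  1. fill(A) -> (A=5 B=1)
  2. empty(B) -> (A=5 B=0)
  3. pour(A -> B) -> (A=0 B=5)
  4. fill(A) -> (A=5 B=5)
  5. pour(A -> B) -> (A=4 B=6)
Reached target in 5 moves.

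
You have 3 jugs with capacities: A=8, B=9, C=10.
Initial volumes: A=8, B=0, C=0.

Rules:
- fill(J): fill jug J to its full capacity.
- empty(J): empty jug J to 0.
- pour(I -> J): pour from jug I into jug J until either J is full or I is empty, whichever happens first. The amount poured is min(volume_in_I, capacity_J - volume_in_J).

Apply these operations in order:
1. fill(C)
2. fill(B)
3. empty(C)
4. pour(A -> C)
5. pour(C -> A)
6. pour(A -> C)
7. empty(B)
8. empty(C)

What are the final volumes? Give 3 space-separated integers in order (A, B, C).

Answer: 0 0 0

Derivation:
Step 1: fill(C) -> (A=8 B=0 C=10)
Step 2: fill(B) -> (A=8 B=9 C=10)
Step 3: empty(C) -> (A=8 B=9 C=0)
Step 4: pour(A -> C) -> (A=0 B=9 C=8)
Step 5: pour(C -> A) -> (A=8 B=9 C=0)
Step 6: pour(A -> C) -> (A=0 B=9 C=8)
Step 7: empty(B) -> (A=0 B=0 C=8)
Step 8: empty(C) -> (A=0 B=0 C=0)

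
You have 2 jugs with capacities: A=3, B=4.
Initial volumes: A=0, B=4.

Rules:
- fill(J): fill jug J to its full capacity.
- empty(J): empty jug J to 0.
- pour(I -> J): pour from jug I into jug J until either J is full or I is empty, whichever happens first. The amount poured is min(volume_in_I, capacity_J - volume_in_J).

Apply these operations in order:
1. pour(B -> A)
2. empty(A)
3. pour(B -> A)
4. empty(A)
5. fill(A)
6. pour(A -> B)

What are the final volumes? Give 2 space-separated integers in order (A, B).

Answer: 0 3

Derivation:
Step 1: pour(B -> A) -> (A=3 B=1)
Step 2: empty(A) -> (A=0 B=1)
Step 3: pour(B -> A) -> (A=1 B=0)
Step 4: empty(A) -> (A=0 B=0)
Step 5: fill(A) -> (A=3 B=0)
Step 6: pour(A -> B) -> (A=0 B=3)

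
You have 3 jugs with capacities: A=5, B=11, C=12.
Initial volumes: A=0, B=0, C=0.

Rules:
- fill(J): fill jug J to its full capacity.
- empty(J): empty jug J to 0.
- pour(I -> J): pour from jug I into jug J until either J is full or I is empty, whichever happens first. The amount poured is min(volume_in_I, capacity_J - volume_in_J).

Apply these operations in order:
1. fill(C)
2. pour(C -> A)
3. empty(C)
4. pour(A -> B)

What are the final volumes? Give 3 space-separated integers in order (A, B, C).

Step 1: fill(C) -> (A=0 B=0 C=12)
Step 2: pour(C -> A) -> (A=5 B=0 C=7)
Step 3: empty(C) -> (A=5 B=0 C=0)
Step 4: pour(A -> B) -> (A=0 B=5 C=0)

Answer: 0 5 0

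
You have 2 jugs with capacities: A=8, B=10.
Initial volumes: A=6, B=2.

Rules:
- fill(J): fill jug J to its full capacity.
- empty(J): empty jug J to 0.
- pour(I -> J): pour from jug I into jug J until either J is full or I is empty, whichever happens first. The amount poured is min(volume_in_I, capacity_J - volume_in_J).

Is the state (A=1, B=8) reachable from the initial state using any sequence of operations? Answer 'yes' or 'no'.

BFS explored all 19 reachable states.
Reachable set includes: (0,0), (0,2), (0,4), (0,6), (0,8), (0,10), (2,0), (2,10), (4,0), (4,10), (6,0), (6,2) ...
Target (A=1, B=8) not in reachable set → no.

Answer: no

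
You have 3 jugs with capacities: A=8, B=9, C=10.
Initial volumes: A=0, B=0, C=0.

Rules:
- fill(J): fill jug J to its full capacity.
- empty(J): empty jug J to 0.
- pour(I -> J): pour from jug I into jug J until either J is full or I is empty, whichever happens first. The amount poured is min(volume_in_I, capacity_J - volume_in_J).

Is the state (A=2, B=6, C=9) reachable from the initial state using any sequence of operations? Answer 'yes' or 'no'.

BFS explored all 486 reachable states.
Reachable set includes: (0,0,0), (0,0,1), (0,0,2), (0,0,3), (0,0,4), (0,0,5), (0,0,6), (0,0,7), (0,0,8), (0,0,9), (0,0,10), (0,1,0) ...
Target (A=2, B=6, C=9) not in reachable set → no.

Answer: no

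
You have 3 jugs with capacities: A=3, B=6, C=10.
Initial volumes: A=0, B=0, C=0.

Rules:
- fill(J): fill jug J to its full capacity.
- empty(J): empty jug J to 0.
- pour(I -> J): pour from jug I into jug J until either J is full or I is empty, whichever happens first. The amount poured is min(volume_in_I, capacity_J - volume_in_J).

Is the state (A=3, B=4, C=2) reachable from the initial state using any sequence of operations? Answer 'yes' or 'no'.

BFS from (A=0, B=0, C=0):
  1. fill(B) -> (A=0 B=6 C=0)
  2. pour(B -> C) -> (A=0 B=0 C=6)
  3. fill(B) -> (A=0 B=6 C=6)
  4. pour(B -> C) -> (A=0 B=2 C=10)
  5. pour(B -> A) -> (A=2 B=0 C=10)
  6. pour(C -> B) -> (A=2 B=6 C=4)
  7. empty(B) -> (A=2 B=0 C=4)
  8. pour(C -> B) -> (A=2 B=4 C=0)
  9. pour(A -> C) -> (A=0 B=4 C=2)
  10. fill(A) -> (A=3 B=4 C=2)
Target reached → yes.

Answer: yes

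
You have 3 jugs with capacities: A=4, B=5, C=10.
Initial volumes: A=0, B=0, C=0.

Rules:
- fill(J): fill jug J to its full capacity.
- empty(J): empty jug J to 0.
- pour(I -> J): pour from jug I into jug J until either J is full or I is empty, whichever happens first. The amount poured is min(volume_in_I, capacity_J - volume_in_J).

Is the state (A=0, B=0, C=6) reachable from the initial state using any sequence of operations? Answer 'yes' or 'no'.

BFS from (A=0, B=0, C=0):
  1. fill(C) -> (A=0 B=0 C=10)
  2. pour(C -> A) -> (A=4 B=0 C=6)
  3. empty(A) -> (A=0 B=0 C=6)
Target reached → yes.

Answer: yes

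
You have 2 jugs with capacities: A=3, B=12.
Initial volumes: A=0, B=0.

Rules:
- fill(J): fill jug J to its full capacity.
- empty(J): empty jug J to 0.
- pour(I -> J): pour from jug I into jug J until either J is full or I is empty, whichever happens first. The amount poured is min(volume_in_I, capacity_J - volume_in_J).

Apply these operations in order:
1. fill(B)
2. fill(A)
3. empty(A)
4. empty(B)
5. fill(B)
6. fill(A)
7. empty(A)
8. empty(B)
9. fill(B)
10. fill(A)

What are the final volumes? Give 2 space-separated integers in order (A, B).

Step 1: fill(B) -> (A=0 B=12)
Step 2: fill(A) -> (A=3 B=12)
Step 3: empty(A) -> (A=0 B=12)
Step 4: empty(B) -> (A=0 B=0)
Step 5: fill(B) -> (A=0 B=12)
Step 6: fill(A) -> (A=3 B=12)
Step 7: empty(A) -> (A=0 B=12)
Step 8: empty(B) -> (A=0 B=0)
Step 9: fill(B) -> (A=0 B=12)
Step 10: fill(A) -> (A=3 B=12)

Answer: 3 12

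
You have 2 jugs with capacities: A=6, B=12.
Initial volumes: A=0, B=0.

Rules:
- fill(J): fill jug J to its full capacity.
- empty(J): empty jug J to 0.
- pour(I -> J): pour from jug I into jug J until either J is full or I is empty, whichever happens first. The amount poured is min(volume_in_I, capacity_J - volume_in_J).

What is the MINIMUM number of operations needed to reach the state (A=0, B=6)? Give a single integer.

BFS from (A=0, B=0). One shortest path:
  1. fill(A) -> (A=6 B=0)
  2. pour(A -> B) -> (A=0 B=6)
Reached target in 2 moves.

Answer: 2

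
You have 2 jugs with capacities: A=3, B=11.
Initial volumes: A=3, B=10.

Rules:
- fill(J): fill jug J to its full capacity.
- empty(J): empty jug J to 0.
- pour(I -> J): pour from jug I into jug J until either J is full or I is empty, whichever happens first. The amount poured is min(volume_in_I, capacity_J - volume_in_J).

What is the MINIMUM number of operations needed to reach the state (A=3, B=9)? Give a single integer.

BFS from (A=3, B=10). One shortest path:
  1. empty(B) -> (A=3 B=0)
  2. pour(A -> B) -> (A=0 B=3)
  3. fill(A) -> (A=3 B=3)
  4. pour(A -> B) -> (A=0 B=6)
  5. fill(A) -> (A=3 B=6)
  6. pour(A -> B) -> (A=0 B=9)
  7. fill(A) -> (A=3 B=9)
Reached target in 7 moves.

Answer: 7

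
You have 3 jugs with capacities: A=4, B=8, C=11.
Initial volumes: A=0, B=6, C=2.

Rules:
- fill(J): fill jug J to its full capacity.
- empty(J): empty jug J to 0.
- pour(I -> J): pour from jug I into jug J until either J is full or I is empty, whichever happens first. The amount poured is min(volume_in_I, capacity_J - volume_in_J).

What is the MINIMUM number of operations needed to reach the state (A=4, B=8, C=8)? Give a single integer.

Answer: 3

Derivation:
BFS from (A=0, B=6, C=2). One shortest path:
  1. fill(A) -> (A=4 B=6 C=2)
  2. pour(B -> C) -> (A=4 B=0 C=8)
  3. fill(B) -> (A=4 B=8 C=8)
Reached target in 3 moves.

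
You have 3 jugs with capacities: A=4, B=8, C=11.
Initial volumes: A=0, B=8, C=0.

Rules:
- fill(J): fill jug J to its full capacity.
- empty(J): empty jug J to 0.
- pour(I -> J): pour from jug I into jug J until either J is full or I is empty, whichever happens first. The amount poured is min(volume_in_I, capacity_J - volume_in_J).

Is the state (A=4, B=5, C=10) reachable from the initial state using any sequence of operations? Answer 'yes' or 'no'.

BFS from (A=0, B=8, C=0):
  1. empty(B) -> (A=0 B=0 C=0)
  2. fill(C) -> (A=0 B=0 C=11)
  3. pour(C -> B) -> (A=0 B=8 C=3)
  4. pour(C -> A) -> (A=3 B=8 C=0)
  5. pour(B -> C) -> (A=3 B=0 C=8)
  6. fill(B) -> (A=3 B=8 C=8)
  7. pour(B -> C) -> (A=3 B=5 C=11)
  8. pour(C -> A) -> (A=4 B=5 C=10)
Target reached → yes.

Answer: yes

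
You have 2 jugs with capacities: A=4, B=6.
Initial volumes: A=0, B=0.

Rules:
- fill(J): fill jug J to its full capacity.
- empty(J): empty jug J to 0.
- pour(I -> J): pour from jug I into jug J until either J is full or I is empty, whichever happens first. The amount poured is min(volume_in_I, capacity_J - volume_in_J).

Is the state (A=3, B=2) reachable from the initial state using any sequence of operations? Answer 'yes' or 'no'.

BFS explored all 10 reachable states.
Reachable set includes: (0,0), (0,2), (0,4), (0,6), (2,0), (2,6), (4,0), (4,2), (4,4), (4,6)
Target (A=3, B=2) not in reachable set → no.

Answer: no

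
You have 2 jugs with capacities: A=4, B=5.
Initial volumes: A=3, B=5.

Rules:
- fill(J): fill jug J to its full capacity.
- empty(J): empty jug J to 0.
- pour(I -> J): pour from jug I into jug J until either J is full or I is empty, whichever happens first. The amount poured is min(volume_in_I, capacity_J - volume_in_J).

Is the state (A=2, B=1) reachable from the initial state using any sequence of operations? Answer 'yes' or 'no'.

Answer: no

Derivation:
BFS explored all 18 reachable states.
Reachable set includes: (0,0), (0,1), (0,2), (0,3), (0,4), (0,5), (1,0), (1,5), (2,0), (2,5), (3,0), (3,5) ...
Target (A=2, B=1) not in reachable set → no.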